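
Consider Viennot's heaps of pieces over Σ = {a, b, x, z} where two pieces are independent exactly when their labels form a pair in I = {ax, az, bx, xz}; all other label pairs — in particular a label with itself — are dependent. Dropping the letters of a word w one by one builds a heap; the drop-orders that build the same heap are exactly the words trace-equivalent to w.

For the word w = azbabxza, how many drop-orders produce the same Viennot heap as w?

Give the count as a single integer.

32

drop 0:a onto floor
drop 1:z onto floor
drop 2:b onto {0:a, 1:z}
drop 3:a onto {2:b}
drop 4:b onto {3:a}
drop 5:x onto floor
drop 6:z onto {4:b}
drop 7:a onto {4:b}
ground layer = {0:a, 1:z, 5:x}
drop-orders for the pieces not yet dropped (sum over which currently-grounded one goes next):
  1 to go: {5} 1  {6} 1  {7} 1
  2 to go: {5,6} 2  {5,7} 2  {6,7} 2
  3 to go: {4,6,7} 2  {5,6,7} 6
  4 to go: {3,4,6,7} 2  {4,5,6,7} 8
  5 to go: {2,3,4,6,7} 2  {3,4,5,6,7} 10
  6 to go: {0,2,3,4,6,7} 2  {1,2,3,4,6,7} 2  {2,3,4,5,6,7} 12
  if 0:a drops first: 14 orders
  if 1:z drops first: 14 orders
  if 5:x drops first: 4 orders
heap linearizations: 32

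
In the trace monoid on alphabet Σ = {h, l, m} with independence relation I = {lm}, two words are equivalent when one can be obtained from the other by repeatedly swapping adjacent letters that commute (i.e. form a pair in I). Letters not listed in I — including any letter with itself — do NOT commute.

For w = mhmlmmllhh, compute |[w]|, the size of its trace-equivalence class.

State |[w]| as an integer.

#0=m has no predecessor
#1=h depends on [0:m]
#2=m depends on [1:h]
#3=l depends on [1:h]
#4=m depends on [2:m]
#5=m depends on [4:m]
#6=l depends on [3:l]
#7=l depends on [6:l]
#8=h depends on [5:m, 7:l]
#9=h depends on [8:h]
sources: [0:m]
N(rest) = Σ N(rest − s) over sources s of rest; N(one piece) = 1:
  size 1 → [9]=1
  size 2 → [8,9]=1
  size 3 → [5,8,9]=1  [7,8,9]=1
  size 4 → [4,5,8,9]=1  [5,7,8,9]=2  [6,7,8,9]=1
  size 5 → [2,4,5,8,9]=1  [3,6,7,8,9]=1  [4,5,7,8,9]=3  [5,6,7,8,9]=3
  size 6 → [2,4,5,7,8,9]=4  [3,5,6,7,8,9]=4  [4,5,6,7,8,9]=6
  size 7 → [2,4,5,6,7,8,9]=10  [3,4,5,6,7,8,9]=10
  size 8 → [2,3,4,5,6,7,8,9]=20
  first=0(m) contributes 20

20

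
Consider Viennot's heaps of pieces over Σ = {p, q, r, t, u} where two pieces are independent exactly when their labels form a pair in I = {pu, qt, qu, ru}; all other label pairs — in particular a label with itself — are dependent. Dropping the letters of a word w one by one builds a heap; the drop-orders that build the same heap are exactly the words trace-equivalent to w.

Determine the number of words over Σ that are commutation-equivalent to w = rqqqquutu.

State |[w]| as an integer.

120

0(r) covers ∅
1(q) covers 0:r
2(q) covers 1:q
3(q) covers 2:q
4(q) covers 3:q
5(u) covers ∅
6(u) covers 5:u
7(t) covers 0:r, 6:u
8(u) covers 7:t
floor of heap: 0:r, 5:u
completions by unplaced set U, small U first (add the entries for U minus each lowest piece of U):
  |U|=1: {4}:1  {8}:1
  |U|=2: {3,4}:1  {4,8}:2  {7,8}:1
  |U|=3: {2,3,4}:1  {3,4,8}:3  {4,7,8}:3  {6,7,8}:1
  |U|=4: {1,2,3,4}:1  {2,3,4,8}:4  {3,4,7,8}:6  {4,6,7,8}:4  {5,6,7,8}:1
  |U|=5: {1,2,3,4,8}:5  {2,3,4,7,8}:10  {3,4,6,7,8}:10  {4,5,6,7,8}:5
  |U|=6: {1,2,3,4,7,8}:15  {2,3,4,6,7,8}:20  {3,4,5,6,7,8}:15
  |U|=7: {0,1,2,3,4,7,8}:15  {1,2,3,4,6,7,8}:35  {2,3,4,5,6,7,8}:35
  start at 0(r): 70
  start at 5(u): 50
sum over floor = 120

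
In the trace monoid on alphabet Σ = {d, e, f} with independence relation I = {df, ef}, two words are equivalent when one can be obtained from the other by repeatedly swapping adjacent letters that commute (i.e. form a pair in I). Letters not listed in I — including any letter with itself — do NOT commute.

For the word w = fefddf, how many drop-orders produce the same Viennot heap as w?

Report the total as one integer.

20

drop 0:f onto floor
drop 1:e onto floor
drop 2:f onto {0:f}
drop 3:d onto {1:e}
drop 4:d onto {3:d}
drop 5:f onto {2:f}
ground layer = {0:f, 1:e}
drop-orders for the pieces not yet dropped (sum over which currently-grounded one goes next):
  1 to go: {4} 1  {5} 1
  2 to go: {2,5} 1  {3,4} 1  {4,5} 2
  3 to go: {0,2,5} 1  {1,3,4} 1  {2,4,5} 3  {3,4,5} 3
  4 to go: {0,2,4,5} 4  {1,3,4,5} 4  {2,3,4,5} 6
  if 0:f drops first: 10 orders
  if 1:e drops first: 10 orders
heap linearizations: 20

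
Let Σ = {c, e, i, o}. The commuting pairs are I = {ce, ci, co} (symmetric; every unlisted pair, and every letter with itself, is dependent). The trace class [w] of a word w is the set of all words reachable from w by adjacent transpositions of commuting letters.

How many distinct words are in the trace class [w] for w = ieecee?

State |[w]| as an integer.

#0=i has no predecessor
#1=e depends on [0:i]
#2=e depends on [1:e]
#3=c has no predecessor
#4=e depends on [2:e]
#5=e depends on [4:e]
sources: [0:i, 3:c]
N(rest) = Σ N(rest − s) over sources s of rest; N(one piece) = 1:
  size 1 → [3]=1  [5]=1
  size 2 → [3,5]=2  [4,5]=1
  size 3 → [2,4,5]=1  [3,4,5]=3
  size 4 → [1,2,4,5]=1  [2,3,4,5]=4
  first=0(i) contributes 5
  first=3(c) contributes 1
|[w]| = 6

6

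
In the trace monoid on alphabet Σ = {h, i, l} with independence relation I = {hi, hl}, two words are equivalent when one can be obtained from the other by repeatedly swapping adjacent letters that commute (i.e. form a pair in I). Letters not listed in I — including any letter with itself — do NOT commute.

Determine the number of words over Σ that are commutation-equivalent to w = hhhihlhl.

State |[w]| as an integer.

56

drop 0:h onto floor
drop 1:h onto {0:h}
drop 2:h onto {1:h}
drop 3:i onto floor
drop 4:h onto {2:h}
drop 5:l onto {3:i}
drop 6:h onto {4:h}
drop 7:l onto {5:l}
ground layer = {0:h, 3:i}
drop-orders for the pieces not yet dropped (sum over which currently-grounded one goes next):
  1 to go: {6} 1  {7} 1
  2 to go: {4,6} 1  {5,7} 1  {6,7} 2
  3 to go: {2,4,6} 1  {3,5,7} 1  {4,6,7} 3  {5,6,7} 3
  4 to go: {1,2,4,6} 1  {2,4,6,7} 4  {3,5,6,7} 4  {4,5,6,7} 6
  5 to go: {0,1,2,4,6} 1  {1,2,4,6,7} 5  {2,4,5,6,7} 10  {3,4,5,6,7} 10
  6 to go: {0,1,2,4,6,7} 6  {1,2,4,5,6,7} 15  {2,3,4,5,6,7} 20
  if 0:h drops first: 35 orders
  if 3:i drops first: 21 orders
heap linearizations: 56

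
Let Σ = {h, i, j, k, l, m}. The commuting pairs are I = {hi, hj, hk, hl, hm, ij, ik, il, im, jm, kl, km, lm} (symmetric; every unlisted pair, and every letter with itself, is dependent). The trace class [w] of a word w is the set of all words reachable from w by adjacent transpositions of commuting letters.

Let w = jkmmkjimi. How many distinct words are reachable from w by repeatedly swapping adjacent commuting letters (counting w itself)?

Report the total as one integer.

0(j) covers ∅
1(k) covers 0:j
2(m) covers ∅
3(m) covers 2:m
4(k) covers 1:k
5(j) covers 4:k
6(i) covers ∅
7(m) covers 3:m
8(i) covers 6:i
floor of heap: 0:j, 2:m, 6:i
completions by unplaced set U, small U first (add the entries for U minus each lowest piece of U):
  |U|=1: {5}:1  {7}:1  {8}:1
  |U|=2: {3,7}:1  {4,5}:1  {5,7}:2  {5,8}:2  {6,8}:1  {7,8}:2
  |U|=3: {1,4,5}:1  {2,3,7}:1  {3,5,7}:3  {3,7,8}:3  {4,5,7}:3  {4,5,8}:3  {5,6,8}:3  {5,7,8}:6  {6,7,8}:3
  |U|=4: {0,1,4,5}:1  {1,4,5,7}:4  {1,4,5,8}:4  {2,3,5,7}:4  {2,3,7,8}:4  {3,4,5,7}:6  {3,5,7,8}:12  {3,6,7,8}:6  {4,5,6,8}:6  {4,5,7,8}:12  {5,6,7,8}:12
  |U|=5: {0,1,4,5,7}:5  {0,1,4,5,8}:5  {1,3,4,5,7}:10  {1,4,5,6,8}:10  {1,4,5,7,8}:20  {2,3,4,5,7}:10  {2,3,5,7,8}:20  {2,3,6,7,8}:10  {3,4,5,7,8}:30  {3,5,6,7,8}:30  {4,5,6,7,8}:30
  |U|=6: {0,1,3,4,5,7}:15  {0,1,4,5,6,8}:15  {0,1,4,5,7,8}:30  {1,2,3,4,5,7}:20  {1,3,4,5,7,8}:60  {1,4,5,6,7,8}:60  {2,3,4,5,7,8}:60  {2,3,5,6,7,8}:60  {3,4,5,6,7,8}:90
  |U|=7: {0,1,2,3,4,5,7}:35  {0,1,3,4,5,7,8}:105  {0,1,4,5,6,7,8}:105  {1,2,3,4,5,7,8}:140  {1,3,4,5,6,7,8}:210  {2,3,4,5,6,7,8}:210
  start at 0(j): 560
  start at 2(m): 420
  start at 6(i): 280
sum over floor = 1260

1260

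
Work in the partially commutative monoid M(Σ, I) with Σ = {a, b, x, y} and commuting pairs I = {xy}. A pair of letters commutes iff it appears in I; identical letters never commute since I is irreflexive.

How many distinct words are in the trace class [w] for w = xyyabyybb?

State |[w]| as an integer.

3

0(x) covers ∅
1(y) covers ∅
2(y) covers 1:y
3(a) covers 0:x, 2:y
4(b) covers 3:a
5(y) covers 4:b
6(y) covers 5:y
7(b) covers 6:y
8(b) covers 7:b
floor of heap: 0:x, 1:y
completions by unplaced set U, small U first (add the entries for U minus each lowest piece of U):
  |U|=1: {8}:1
  |U|=2: {7,8}:1
  |U|=3: {6,7,8}:1
  |U|=4: {5,6,7,8}:1
  |U|=5: {4,5,6,7,8}:1
  |U|=6: {3,4,5,6,7,8}:1
  |U|=7: {0,3,4,5,6,7,8}:1  {2,3,4,5,6,7,8}:1
  start at 0(x): 1
  start at 1(y): 2
sum over floor = 3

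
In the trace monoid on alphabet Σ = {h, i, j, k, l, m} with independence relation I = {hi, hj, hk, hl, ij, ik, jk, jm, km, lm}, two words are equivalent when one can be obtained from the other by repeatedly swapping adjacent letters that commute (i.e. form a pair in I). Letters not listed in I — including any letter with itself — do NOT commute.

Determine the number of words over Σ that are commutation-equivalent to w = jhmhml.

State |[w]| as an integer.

15

piece 0:j — minimal
piece 1:h — minimal
piece 2:m rests on {1:h}
piece 3:h rests on {2:m}
piece 4:m rests on {3:h}
piece 5:l rests on {0:j}
minimal pieces: {0:j, 1:h}
ways to finish when only these pieces remain (= sum over removing one remaining piece with nothing left below it):
  1 left: {4}→1  {5}→1
  2 left: {0,5}→1  {3,4}→1  {4,5}→2
  3 left: {0,4,5}→3  {2,3,4}→1  {3,4,5}→3
  4 left: {0,3,4,5}→6  {1,2,3,4}→1  {2,3,4,5}→4
  placing 0:j first → 5 extensions
  placing 1:h first → 10 extensions
total linear extensions = 15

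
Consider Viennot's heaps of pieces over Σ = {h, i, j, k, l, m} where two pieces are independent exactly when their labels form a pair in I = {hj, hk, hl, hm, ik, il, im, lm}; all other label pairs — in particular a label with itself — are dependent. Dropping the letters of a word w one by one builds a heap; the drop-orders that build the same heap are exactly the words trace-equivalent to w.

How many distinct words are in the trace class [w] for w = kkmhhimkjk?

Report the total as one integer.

piece 0:k — minimal
piece 1:k rests on {0:k}
piece 2:m rests on {1:k}
piece 3:h — minimal
piece 4:h rests on {3:h}
piece 5:i rests on {4:h}
piece 6:m rests on {2:m}
piece 7:k rests on {6:m}
piece 8:j rests on {5:i, 7:k}
piece 9:k rests on {8:j}
minimal pieces: {0:k, 3:h}
ways to finish when only these pieces remain (= sum over removing one remaining piece with nothing left below it):
  1 left: {9}→1
  2 left: {8,9}→1
  3 left: {5,8,9}→1  {7,8,9}→1
  4 left: {4,5,8,9}→1  {5,7,8,9}→2  {6,7,8,9}→1
  5 left: {2,6,7,8,9}→1  {3,4,5,8,9}→1  {4,5,7,8,9}→3  {5,6,7,8,9}→3
  6 left: {1,2,6,7,8,9}→1  {2,5,6,7,8,9}→4  {3,4,5,7,8,9}→4  {4,5,6,7,8,9}→6
  7 left: {0,1,2,6,7,8,9}→1  {1,2,5,6,7,8,9}→5  {2,4,5,6,7,8,9}→10  {3,4,5,6,7,8,9}→10
  8 left: {0,1,2,5,6,7,8,9}→6  {1,2,4,5,6,7,8,9}→15  {2,3,4,5,6,7,8,9}→20
  placing 0:k first → 35 extensions
  placing 3:h first → 21 extensions
total linear extensions = 56

56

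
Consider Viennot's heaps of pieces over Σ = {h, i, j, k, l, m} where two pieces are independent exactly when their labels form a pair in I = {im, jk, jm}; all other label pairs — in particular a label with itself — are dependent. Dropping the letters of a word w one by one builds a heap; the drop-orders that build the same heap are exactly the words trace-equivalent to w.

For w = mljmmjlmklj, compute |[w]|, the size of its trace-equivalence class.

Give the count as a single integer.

6

piece 0:m — minimal
piece 1:l rests on {0:m}
piece 2:j rests on {1:l}
piece 3:m rests on {1:l}
piece 4:m rests on {3:m}
piece 5:j rests on {2:j}
piece 6:l rests on {4:m, 5:j}
piece 7:m rests on {6:l}
piece 8:k rests on {7:m}
piece 9:l rests on {8:k}
piece 10:j rests on {9:l}
minimal pieces: {0:m}
ways to finish when only these pieces remain (= sum over removing one remaining piece with nothing left below it):
  1 left: {10}→1
  2 left: {9,10}→1
  3 left: {8,9,10}→1
  4 left: {7,8,9,10}→1
  5 left: {6,7,8,9,10}→1
  6 left: {4,6,7,8,9,10}→1  {5,6,7,8,9,10}→1
  7 left: {2,5,6,7,8,9,10}→1  {3,4,6,7,8,9,10}→1  {4,5,6,7,8,9,10}→2
  8 left: {2,4,5,6,7,8,9,10}→3  {3,4,5,6,7,8,9,10}→3
  9 left: {2,3,4,5,6,7,8,9,10}→6
  placing 0:m first → 6 extensions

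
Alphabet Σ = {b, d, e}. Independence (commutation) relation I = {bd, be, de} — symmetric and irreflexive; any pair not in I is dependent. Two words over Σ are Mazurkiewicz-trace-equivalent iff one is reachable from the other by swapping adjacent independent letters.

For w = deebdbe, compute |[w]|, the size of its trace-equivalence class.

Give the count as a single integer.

#0=d has no predecessor
#1=e has no predecessor
#2=e depends on [1:e]
#3=b has no predecessor
#4=d depends on [0:d]
#5=b depends on [3:b]
#6=e depends on [2:e]
sources: [0:d, 1:e, 3:b]
N(rest) = Σ N(rest − s) over sources s of rest; N(one piece) = 1:
  size 1 → [4]=1  [5]=1  [6]=1
  size 2 → [0,4]=1  [2,6]=1  [3,5]=1  [4,5]=2  [4,6]=2  [5,6]=2
  size 3 → [0,4,5]=3  [0,4,6]=3  [1,2,6]=1  [2,4,6]=3  [2,5,6]=3  [3,4,5]=3  [3,5,6]=3  [4,5,6]=6
  size 4 → [0,2,4,6]=6  [0,3,4,5]=6  [0,4,5,6]=12  [1,2,4,6]=4  [1,2,5,6]=4  [2,3,5,6]=6  [2,4,5,6]=12  [3,4,5,6]=12
  size 5 → [0,1,2,4,6]=10  [0,2,4,5,6]=30  [0,3,4,5,6]=30  [1,2,3,5,6]=10  [1,2,4,5,6]=20  [2,3,4,5,6]=30
  first=0(d) contributes 60
  first=1(e) contributes 90
  first=3(b) contributes 60
|[w]| = 210

210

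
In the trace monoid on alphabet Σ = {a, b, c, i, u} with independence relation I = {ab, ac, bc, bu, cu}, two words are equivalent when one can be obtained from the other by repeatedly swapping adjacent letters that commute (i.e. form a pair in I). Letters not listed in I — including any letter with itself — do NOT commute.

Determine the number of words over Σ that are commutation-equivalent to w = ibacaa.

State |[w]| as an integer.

drop 0:i onto floor
drop 1:b onto {0:i}
drop 2:a onto {0:i}
drop 3:c onto {0:i}
drop 4:a onto {2:a}
drop 5:a onto {4:a}
ground layer = {0:i}
drop-orders for the pieces not yet dropped (sum over which currently-grounded one goes next):
  1 to go: {1} 1  {3} 1  {5} 1
  2 to go: {1,3} 2  {1,5} 2  {3,5} 2  {4,5} 1
  3 to go: {1,3,5} 6  {1,4,5} 3  {2,4,5} 1  {3,4,5} 3
  4 to go: {1,2,4,5} 4  {1,3,4,5} 12  {2,3,4,5} 4
  if 0:i drops first: 20 orders

20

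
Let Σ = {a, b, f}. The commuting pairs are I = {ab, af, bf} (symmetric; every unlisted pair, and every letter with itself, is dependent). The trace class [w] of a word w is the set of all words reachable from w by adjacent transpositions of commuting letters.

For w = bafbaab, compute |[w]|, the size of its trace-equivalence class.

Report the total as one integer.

#0=b has no predecessor
#1=a has no predecessor
#2=f has no predecessor
#3=b depends on [0:b]
#4=a depends on [1:a]
#5=a depends on [4:a]
#6=b depends on [3:b]
sources: [0:b, 1:a, 2:f]
N(rest) = Σ N(rest − s) over sources s of rest; N(one piece) = 1:
  size 1 → [2]=1  [5]=1  [6]=1
  size 2 → [2,5]=2  [2,6]=2  [3,6]=1  [4,5]=1  [5,6]=2
  size 3 → [0,3,6]=1  [1,4,5]=1  [2,3,6]=3  [2,4,5]=3  [2,5,6]=6  [3,5,6]=3  [4,5,6]=3
  size 4 → [0,2,3,6]=4  [0,3,5,6]=4  [1,2,4,5]=4  [1,4,5,6]=4  [2,3,5,6]=12  [2,4,5,6]=12  [3,4,5,6]=6
  size 5 → [0,2,3,5,6]=20  [0,3,4,5,6]=10  [1,2,4,5,6]=20  [1,3,4,5,6]=10  [2,3,4,5,6]=30
  first=0(b) contributes 60
  first=1(a) contributes 60
  first=2(f) contributes 20
|[w]| = 140

140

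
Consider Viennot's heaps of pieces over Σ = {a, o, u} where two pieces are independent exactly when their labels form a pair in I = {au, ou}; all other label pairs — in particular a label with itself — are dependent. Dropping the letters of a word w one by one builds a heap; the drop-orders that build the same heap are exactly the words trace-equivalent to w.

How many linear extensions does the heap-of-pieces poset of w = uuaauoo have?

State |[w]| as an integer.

#0=u has no predecessor
#1=u depends on [0:u]
#2=a has no predecessor
#3=a depends on [2:a]
#4=u depends on [1:u]
#5=o depends on [3:a]
#6=o depends on [5:o]
sources: [0:u, 2:a]
N(rest) = Σ N(rest − s) over sources s of rest; N(one piece) = 1:
  size 1 → [4]=1  [6]=1
  size 2 → [1,4]=1  [4,6]=2  [5,6]=1
  size 3 → [0,1,4]=1  [1,4,6]=3  [3,5,6]=1  [4,5,6]=3
  size 4 → [0,1,4,6]=4  [1,4,5,6]=6  [2,3,5,6]=1  [3,4,5,6]=4
  size 5 → [0,1,4,5,6]=10  [1,3,4,5,6]=10  [2,3,4,5,6]=5
  first=0(u) contributes 15
  first=2(a) contributes 20
|[w]| = 35

35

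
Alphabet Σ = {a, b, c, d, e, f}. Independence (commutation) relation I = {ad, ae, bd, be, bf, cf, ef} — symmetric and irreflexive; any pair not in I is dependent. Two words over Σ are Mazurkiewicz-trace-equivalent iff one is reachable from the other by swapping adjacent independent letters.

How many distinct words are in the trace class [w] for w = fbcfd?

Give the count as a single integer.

piece 0:f — minimal
piece 1:b — minimal
piece 2:c rests on {1:b}
piece 3:f rests on {0:f}
piece 4:d rests on {2:c, 3:f}
minimal pieces: {0:f, 1:b}
ways to finish when only these pieces remain (= sum over removing one remaining piece with nothing left below it):
  1 left: {4}→1
  2 left: {2,4}→1  {3,4}→1
  3 left: {0,3,4}→1  {1,2,4}→1  {2,3,4}→2
  placing 0:f first → 3 extensions
  placing 1:b first → 3 extensions
total linear extensions = 6

6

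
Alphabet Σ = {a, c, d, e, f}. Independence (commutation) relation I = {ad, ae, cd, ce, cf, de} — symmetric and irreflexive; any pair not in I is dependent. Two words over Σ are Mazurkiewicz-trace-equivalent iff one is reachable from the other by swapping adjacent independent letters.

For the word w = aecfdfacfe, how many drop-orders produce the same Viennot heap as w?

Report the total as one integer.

drop 0:a onto floor
drop 1:e onto floor
drop 2:c onto {0:a}
drop 3:f onto {0:a, 1:e}
drop 4:d onto {3:f}
drop 5:f onto {4:d}
drop 6:a onto {2:c, 5:f}
drop 7:c onto {6:a}
drop 8:f onto {6:a}
drop 9:e onto {8:f}
ground layer = {0:a, 1:e}
drop-orders for the pieces not yet dropped (sum over which currently-grounded one goes next):
  1 to go: {7} 1  {9} 1
  2 to go: {7,9} 2  {8,9} 1
  3 to go: {7,8,9} 3
  4 to go: {6,7,8,9} 3
  5 to go: {2,6,7,8,9} 3  {5,6,7,8,9} 3
  6 to go: {2,5,6,7,8,9} 6  {4,5,6,7,8,9} 3
  7 to go: {2,4,5,6,7,8,9} 9  {3,4,5,6,7,8,9} 3
  8 to go: {1,3,4,5,6,7,8,9} 3  {2,3,4,5,6,7,8,9} 12
  if 0:a drops first: 15 orders
  if 1:e drops first: 12 orders
heap linearizations: 27

27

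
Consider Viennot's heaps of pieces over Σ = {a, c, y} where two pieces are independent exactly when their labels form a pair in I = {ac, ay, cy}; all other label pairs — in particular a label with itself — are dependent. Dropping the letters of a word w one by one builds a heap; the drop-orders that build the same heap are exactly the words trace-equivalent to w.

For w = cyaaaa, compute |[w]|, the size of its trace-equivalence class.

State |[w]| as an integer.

30

#0=c has no predecessor
#1=y has no predecessor
#2=a has no predecessor
#3=a depends on [2:a]
#4=a depends on [3:a]
#5=a depends on [4:a]
sources: [0:c, 1:y, 2:a]
N(rest) = Σ N(rest − s) over sources s of rest; N(one piece) = 1:
  size 1 → [0]=1  [1]=1  [5]=1
  size 2 → [0,1]=2  [0,5]=2  [1,5]=2  [4,5]=1
  size 3 → [0,1,5]=6  [0,4,5]=3  [1,4,5]=3  [3,4,5]=1
  size 4 → [0,1,4,5]=12  [0,3,4,5]=4  [1,3,4,5]=4  [2,3,4,5]=1
  first=0(c) contributes 5
  first=1(y) contributes 5
  first=2(a) contributes 20
|[w]| = 30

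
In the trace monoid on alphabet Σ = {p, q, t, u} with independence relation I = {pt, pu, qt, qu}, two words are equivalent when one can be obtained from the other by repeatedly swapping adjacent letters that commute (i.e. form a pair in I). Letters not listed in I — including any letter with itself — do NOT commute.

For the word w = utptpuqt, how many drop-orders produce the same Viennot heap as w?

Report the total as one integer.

drop 0:u onto floor
drop 1:t onto {0:u}
drop 2:p onto floor
drop 3:t onto {1:t}
drop 4:p onto {2:p}
drop 5:u onto {3:t}
drop 6:q onto {4:p}
drop 7:t onto {5:u}
ground layer = {0:u, 2:p}
drop-orders for the pieces not yet dropped (sum over which currently-grounded one goes next):
  1 to go: {6} 1  {7} 1
  2 to go: {4,6} 1  {5,7} 1  {6,7} 2
  3 to go: {2,4,6} 1  {3,5,7} 1  {4,6,7} 3  {5,6,7} 3
  4 to go: {1,3,5,7} 1  {2,4,6,7} 4  {3,5,6,7} 4  {4,5,6,7} 6
  5 to go: {0,1,3,5,7} 1  {1,3,5,6,7} 5  {2,4,5,6,7} 10  {3,4,5,6,7} 10
  6 to go: {0,1,3,5,6,7} 6  {1,3,4,5,6,7} 15  {2,3,4,5,6,7} 20
  if 0:u drops first: 35 orders
  if 2:p drops first: 21 orders
heap linearizations: 56

56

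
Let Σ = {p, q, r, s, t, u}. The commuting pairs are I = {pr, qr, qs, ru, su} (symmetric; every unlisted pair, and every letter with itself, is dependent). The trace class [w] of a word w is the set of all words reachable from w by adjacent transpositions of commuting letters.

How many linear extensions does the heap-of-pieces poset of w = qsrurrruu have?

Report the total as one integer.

piece 0:q — minimal
piece 1:s — minimal
piece 2:r rests on {1:s}
piece 3:u rests on {0:q}
piece 4:r rests on {2:r}
piece 5:r rests on {4:r}
piece 6:r rests on {5:r}
piece 7:u rests on {3:u}
piece 8:u rests on {7:u}
minimal pieces: {0:q, 1:s}
ways to finish when only these pieces remain (= sum over removing one remaining piece with nothing left below it):
  1 left: {6}→1  {8}→1
  2 left: {5,6}→1  {6,8}→2  {7,8}→1
  3 left: {3,7,8}→1  {4,5,6}→1  {5,6,8}→3  {6,7,8}→3
  4 left: {0,3,7,8}→1  {2,4,5,6}→1  {3,6,7,8}→4  {4,5,6,8}→4  {5,6,7,8}→6
  5 left: {0,3,6,7,8}→5  {1,2,4,5,6}→1  {2,4,5,6,8}→5  {3,5,6,7,8}→10  {4,5,6,7,8}→10
  6 left: {0,3,5,6,7,8}→15  {1,2,4,5,6,8}→6  {2,4,5,6,7,8}→15  {3,4,5,6,7,8}→20
  7 left: {0,3,4,5,6,7,8}→35  {1,2,4,5,6,7,8}→21  {2,3,4,5,6,7,8}→35
  placing 0:q first → 56 extensions
  placing 1:s first → 70 extensions
total linear extensions = 126

126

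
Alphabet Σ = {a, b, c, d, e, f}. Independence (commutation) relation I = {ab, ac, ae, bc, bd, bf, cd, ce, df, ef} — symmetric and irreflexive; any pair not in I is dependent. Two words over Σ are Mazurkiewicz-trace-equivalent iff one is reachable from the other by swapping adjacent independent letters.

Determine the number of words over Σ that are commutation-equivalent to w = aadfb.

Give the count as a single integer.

piece 0:a — minimal
piece 1:a rests on {0:a}
piece 2:d rests on {1:a}
piece 3:f rests on {1:a}
piece 4:b — minimal
minimal pieces: {0:a, 4:b}
ways to finish when only these pieces remain (= sum over removing one remaining piece with nothing left below it):
  1 left: {2}→1  {3}→1  {4}→1
  2 left: {2,3}→2  {2,4}→2  {3,4}→2
  3 left: {1,2,3}→2  {2,3,4}→6
  placing 0:a first → 8 extensions
  placing 4:b first → 2 extensions
total linear extensions = 10

10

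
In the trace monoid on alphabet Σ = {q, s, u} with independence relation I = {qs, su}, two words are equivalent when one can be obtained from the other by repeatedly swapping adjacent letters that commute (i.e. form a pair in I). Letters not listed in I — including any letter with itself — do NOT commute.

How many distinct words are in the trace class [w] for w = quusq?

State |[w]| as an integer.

5

0(q) covers ∅
1(u) covers 0:q
2(u) covers 1:u
3(s) covers ∅
4(q) covers 2:u
floor of heap: 0:q, 3:s
completions by unplaced set U, small U first (add the entries for U minus each lowest piece of U):
  |U|=1: {3}:1  {4}:1
  |U|=2: {2,4}:1  {3,4}:2
  |U|=3: {1,2,4}:1  {2,3,4}:3
  start at 0(q): 4
  start at 3(s): 1
sum over floor = 5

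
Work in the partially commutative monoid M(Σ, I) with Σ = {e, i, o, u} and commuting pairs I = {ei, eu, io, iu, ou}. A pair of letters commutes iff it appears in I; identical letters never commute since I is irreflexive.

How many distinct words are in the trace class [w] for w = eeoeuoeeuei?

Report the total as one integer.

#0=e has no predecessor
#1=e depends on [0:e]
#2=o depends on [1:e]
#3=e depends on [2:o]
#4=u has no predecessor
#5=o depends on [3:e]
#6=e depends on [5:o]
#7=e depends on [6:e]
#8=u depends on [4:u]
#9=e depends on [7:e]
#10=i has no predecessor
sources: [0:e, 4:u, 10:i]
N(rest) = Σ N(rest − s) over sources s of rest; N(one piece) = 1:
  size 1 → [8]=1  [9]=1  [10]=1
  size 2 → [4,8]=1  [7,9]=1  [8,9]=2  [8,10]=2  [9,10]=2
  size 3 → [4,8,9]=3  [4,8,10]=3  [6,7,9]=1  [7,8,9]=3  [7,9,10]=3  [8,9,10]=6
  size 4 → [4,7,8,9]=6  [4,8,9,10]=12  [5,6,7,9]=1  [6,7,8,9]=4  [6,7,9,10]=4  [7,8,9,10]=12
  size 5 → [3,5,6,7,9]=1  [4,6,7,8,9]=10  [4,7,8,9,10]=30  [5,6,7,8,9]=5  [5,6,7,9,10]=5  [6,7,8,9,10]=20
  size 6 → [2,3,5,6,7,9]=1  [3,5,6,7,8,9]=6  [3,5,6,7,9,10]=6  [4,5,6,7,8,9]=15  [4,6,7,8,9,10]=60  [5,6,7,8,9,10]=30
  size 7 → [1,2,3,5,6,7,9]=1  [2,3,5,6,7,8,9]=7  [2,3,5,6,7,9,10]=7  [3,4,5,6,7,8,9]=21  [3,5,6,7,8,9,10]=42  [4,5,6,7,8,9,10]=105
  size 8 → [0,1,2,3,5,6,7,9]=1  [1,2,3,5,6,7,8,9]=8  [1,2,3,5,6,7,9,10]=8  [2,3,4,5,6,7,8,9]=28  [2,3,5,6,7,8,9,10]=56  [3,4,5,6,7,8,9,10]=168
  size 9 → [0,1,2,3,5,6,7,8,9]=9  [0,1,2,3,5,6,7,9,10]=9  [1,2,3,4,5,6,7,8,9]=36  [1,2,3,5,6,7,8,9,10]=72  [2,3,4,5,6,7,8,9,10]=252
  first=0(e) contributes 360
  first=4(u) contributes 90
  first=10(i) contributes 45
|[w]| = 495

495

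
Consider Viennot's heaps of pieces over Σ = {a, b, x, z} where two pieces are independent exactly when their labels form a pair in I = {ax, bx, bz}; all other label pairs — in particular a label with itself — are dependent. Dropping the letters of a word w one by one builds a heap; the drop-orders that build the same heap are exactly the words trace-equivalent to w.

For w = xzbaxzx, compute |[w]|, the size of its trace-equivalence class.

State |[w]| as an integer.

drop 0:x onto floor
drop 1:z onto {0:x}
drop 2:b onto floor
drop 3:a onto {1:z, 2:b}
drop 4:x onto {1:z}
drop 5:z onto {3:a, 4:x}
drop 6:x onto {5:z}
ground layer = {0:x, 2:b}
drop-orders for the pieces not yet dropped (sum over which currently-grounded one goes next):
  1 to go: {6} 1
  2 to go: {5,6} 1
  3 to go: {3,5,6} 1  {4,5,6} 1
  4 to go: {2,3,5,6} 1  {3,4,5,6} 2
  5 to go: {1,3,4,5,6} 2  {2,3,4,5,6} 3
  if 0:x drops first: 5 orders
  if 2:b drops first: 2 orders
heap linearizations: 7

7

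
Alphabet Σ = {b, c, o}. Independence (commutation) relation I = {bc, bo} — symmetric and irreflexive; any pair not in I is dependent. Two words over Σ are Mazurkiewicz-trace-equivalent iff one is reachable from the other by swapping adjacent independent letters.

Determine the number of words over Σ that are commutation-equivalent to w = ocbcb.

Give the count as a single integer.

10

drop 0:o onto floor
drop 1:c onto {0:o}
drop 2:b onto floor
drop 3:c onto {1:c}
drop 4:b onto {2:b}
ground layer = {0:o, 2:b}
drop-orders for the pieces not yet dropped (sum over which currently-grounded one goes next):
  1 to go: {3} 1  {4} 1
  2 to go: {1,3} 1  {2,4} 1  {3,4} 2
  3 to go: {0,1,3} 1  {1,3,4} 3  {2,3,4} 3
  if 0:o drops first: 6 orders
  if 2:b drops first: 4 orders
heap linearizations: 10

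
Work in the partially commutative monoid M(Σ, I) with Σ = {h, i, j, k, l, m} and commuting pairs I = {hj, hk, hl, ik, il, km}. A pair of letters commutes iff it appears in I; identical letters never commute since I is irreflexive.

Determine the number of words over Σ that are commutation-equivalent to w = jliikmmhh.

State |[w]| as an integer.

18

0(j) covers ∅
1(l) covers 0:j
2(i) covers 0:j
3(i) covers 2:i
4(k) covers 1:l
5(m) covers 1:l, 3:i
6(m) covers 5:m
7(h) covers 6:m
8(h) covers 7:h
floor of heap: 0:j
completions by unplaced set U, small U first (add the entries for U minus each lowest piece of U):
  |U|=1: {4}:1  {8}:1
  |U|=2: {4,8}:2  {7,8}:1
  |U|=3: {4,7,8}:3  {6,7,8}:1
  |U|=4: {4,6,7,8}:4  {5,6,7,8}:1
  |U|=5: {3,5,6,7,8}:1  {4,5,6,7,8}:5
  |U|=6: {1,4,5,6,7,8}:5  {2,3,5,6,7,8}:1  {3,4,5,6,7,8}:6
  |U|=7: {1,3,4,5,6,7,8}:11  {2,3,4,5,6,7,8}:7
  start at 0(j): 18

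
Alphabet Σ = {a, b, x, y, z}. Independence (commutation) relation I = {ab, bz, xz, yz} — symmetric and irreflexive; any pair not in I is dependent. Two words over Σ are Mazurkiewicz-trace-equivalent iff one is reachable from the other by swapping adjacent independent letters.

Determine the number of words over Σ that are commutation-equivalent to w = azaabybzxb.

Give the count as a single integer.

#0=a has no predecessor
#1=z depends on [0:a]
#2=a depends on [1:z]
#3=a depends on [2:a]
#4=b has no predecessor
#5=y depends on [3:a, 4:b]
#6=b depends on [5:y]
#7=z depends on [3:a]
#8=x depends on [6:b]
#9=b depends on [8:x]
sources: [0:a, 4:b]
N(rest) = Σ N(rest − s) over sources s of rest; N(one piece) = 1:
  size 1 → [7]=1  [9]=1
  size 2 → [7,9]=2  [8,9]=1
  size 3 → [6,8,9]=1  [7,8,9]=3
  size 4 → [5,6,8,9]=1  [6,7,8,9]=4
  size 5 → [4,5,6,8,9]=1  [5,6,7,8,9]=5
  size 6 → [3,5,6,7,8,9]=5  [4,5,6,7,8,9]=6
  size 7 → [2,3,5,6,7,8,9]=5  [3,4,5,6,7,8,9]=11
  size 8 → [1,2,3,5,6,7,8,9]=5  [2,3,4,5,6,7,8,9]=16
  first=0(a) contributes 21
  first=4(b) contributes 5
|[w]| = 26

26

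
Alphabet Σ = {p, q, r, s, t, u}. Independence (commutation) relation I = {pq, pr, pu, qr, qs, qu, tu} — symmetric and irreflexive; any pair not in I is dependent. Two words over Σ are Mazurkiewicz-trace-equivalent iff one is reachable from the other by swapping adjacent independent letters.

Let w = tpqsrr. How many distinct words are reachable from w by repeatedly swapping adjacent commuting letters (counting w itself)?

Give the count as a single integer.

piece 0:t — minimal
piece 1:p rests on {0:t}
piece 2:q rests on {0:t}
piece 3:s rests on {1:p}
piece 4:r rests on {3:s}
piece 5:r rests on {4:r}
minimal pieces: {0:t}
ways to finish when only these pieces remain (= sum over removing one remaining piece with nothing left below it):
  1 left: {2}→1  {5}→1
  2 left: {2,5}→2  {4,5}→1
  3 left: {2,4,5}→3  {3,4,5}→1
  4 left: {1,3,4,5}→1  {2,3,4,5}→4
  placing 0:t first → 5 extensions

5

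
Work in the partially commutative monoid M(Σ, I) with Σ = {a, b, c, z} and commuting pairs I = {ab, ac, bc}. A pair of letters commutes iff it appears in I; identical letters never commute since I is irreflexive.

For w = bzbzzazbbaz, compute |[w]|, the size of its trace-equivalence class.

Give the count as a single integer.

0(b) covers ∅
1(z) covers 0:b
2(b) covers 1:z
3(z) covers 2:b
4(z) covers 3:z
5(a) covers 4:z
6(z) covers 5:a
7(b) covers 6:z
8(b) covers 7:b
9(a) covers 6:z
10(z) covers 8:b, 9:a
floor of heap: 0:b
completions by unplaced set U, small U first (add the entries for U minus each lowest piece of U):
  |U|=1: {10}:1
  |U|=2: {8,10}:1  {9,10}:1
  |U|=3: {7,8,10}:1  {8,9,10}:2
  |U|=4: {7,8,9,10}:3
  |U|=5: {6,7,8,9,10}:3
  |U|=6: {5,6,7,8,9,10}:3
  |U|=7: {4,5,6,7,8,9,10}:3
  |U|=8: {3,4,5,6,7,8,9,10}:3
  |U|=9: {2,3,4,5,6,7,8,9,10}:3
  start at 0(b): 3

3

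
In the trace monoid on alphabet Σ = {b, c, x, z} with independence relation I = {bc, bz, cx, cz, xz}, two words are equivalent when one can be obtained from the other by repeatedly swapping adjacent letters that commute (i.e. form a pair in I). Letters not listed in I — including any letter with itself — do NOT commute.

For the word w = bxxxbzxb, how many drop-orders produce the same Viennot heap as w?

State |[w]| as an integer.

piece 0:b — minimal
piece 1:x rests on {0:b}
piece 2:x rests on {1:x}
piece 3:x rests on {2:x}
piece 4:b rests on {3:x}
piece 5:z — minimal
piece 6:x rests on {4:b}
piece 7:b rests on {6:x}
minimal pieces: {0:b, 5:z}
ways to finish when only these pieces remain (= sum over removing one remaining piece with nothing left below it):
  1 left: {5}→1  {7}→1
  2 left: {5,7}→2  {6,7}→1
  3 left: {4,6,7}→1  {5,6,7}→3
  4 left: {3,4,6,7}→1  {4,5,6,7}→4
  5 left: {2,3,4,6,7}→1  {3,4,5,6,7}→5
  6 left: {1,2,3,4,6,7}→1  {2,3,4,5,6,7}→6
  placing 0:b first → 7 extensions
  placing 5:z first → 1 extensions
total linear extensions = 8

8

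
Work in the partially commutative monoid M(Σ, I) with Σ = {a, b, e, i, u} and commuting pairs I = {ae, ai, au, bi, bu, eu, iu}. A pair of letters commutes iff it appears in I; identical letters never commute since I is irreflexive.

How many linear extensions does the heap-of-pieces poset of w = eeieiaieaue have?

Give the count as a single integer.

0(e) covers ∅
1(e) covers 0:e
2(i) covers 1:e
3(e) covers 2:i
4(i) covers 3:e
5(a) covers ∅
6(i) covers 4:i
7(e) covers 6:i
8(a) covers 5:a
9(u) covers ∅
10(e) covers 7:e
floor of heap: 0:e, 5:a, 9:u
completions by unplaced set U, small U first (add the entries for U minus each lowest piece of U):
  |U|=1: {8}:1  {9}:1  {10}:1
  |U|=2: {5,8}:1  {7,10}:1  {8,9}:2  {8,10}:2  {9,10}:2
  |U|=3: {5,8,9}:3  {5,8,10}:3  {6,7,10}:1  {7,8,10}:3  {7,9,10}:3  {8,9,10}:6
  |U|=4: {4,6,7,10}:1  {5,7,8,10}:6  {5,8,9,10}:12  {6,7,8,10}:4  {6,7,9,10}:4  {7,8,9,10}:12
  |U|=5: {3,4,6,7,10}:1  {4,6,7,8,10}:5  {4,6,7,9,10}:5  {5,6,7,8,10}:10  {5,7,8,9,10}:30  {6,7,8,9,10}:20
  |U|=6: {2,3,4,6,7,10}:1  {3,4,6,7,8,10}:6  {3,4,6,7,9,10}:6  {4,5,6,7,8,10}:15  {4,6,7,8,9,10}:30  {5,6,7,8,9,10}:60
  |U|=7: {1,2,3,4,6,7,10}:1  {2,3,4,6,7,8,10}:7  {2,3,4,6,7,9,10}:7  {3,4,5,6,7,8,10}:21  {3,4,6,7,8,9,10}:42  {4,5,6,7,8,9,10}:105
  |U|=8: {0,1,2,3,4,6,7,10}:1  {1,2,3,4,6,7,8,10}:8  {1,2,3,4,6,7,9,10}:8  {2,3,4,5,6,7,8,10}:28  {2,3,4,6,7,8,9,10}:56  {3,4,5,6,7,8,9,10}:168
  |U|=9: {0,1,2,3,4,6,7,8,10}:9  {0,1,2,3,4,6,7,9,10}:9  {1,2,3,4,5,6,7,8,10}:36  {1,2,3,4,6,7,8,9,10}:72  {2,3,4,5,6,7,8,9,10}:252
  start at 0(e): 360
  start at 5(a): 90
  start at 9(u): 45
sum over floor = 495

495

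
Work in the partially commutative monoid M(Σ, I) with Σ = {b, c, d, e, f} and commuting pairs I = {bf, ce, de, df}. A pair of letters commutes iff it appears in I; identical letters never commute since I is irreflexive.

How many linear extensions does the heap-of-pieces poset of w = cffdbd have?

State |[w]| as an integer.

10

0(c) covers ∅
1(f) covers 0:c
2(f) covers 1:f
3(d) covers 0:c
4(b) covers 3:d
5(d) covers 4:b
floor of heap: 0:c
completions by unplaced set U, small U first (add the entries for U minus each lowest piece of U):
  |U|=1: {2}:1  {5}:1
  |U|=2: {1,2}:1  {2,5}:2  {4,5}:1
  |U|=3: {1,2,5}:3  {2,4,5}:3  {3,4,5}:1
  |U|=4: {1,2,4,5}:6  {2,3,4,5}:4
  start at 0(c): 10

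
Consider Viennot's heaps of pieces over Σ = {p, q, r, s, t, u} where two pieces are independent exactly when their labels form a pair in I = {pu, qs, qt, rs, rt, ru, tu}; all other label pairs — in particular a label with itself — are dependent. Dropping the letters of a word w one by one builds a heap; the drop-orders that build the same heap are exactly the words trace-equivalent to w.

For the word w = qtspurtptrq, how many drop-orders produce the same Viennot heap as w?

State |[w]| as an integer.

piece 0:q — minimal
piece 1:t — minimal
piece 2:s rests on {1:t}
piece 3:p rests on {0:q, 2:s}
piece 4:u rests on {0:q, 2:s}
piece 5:r rests on {3:p}
piece 6:t rests on {3:p}
piece 7:p rests on {5:r, 6:t}
piece 8:t rests on {7:p}
piece 9:r rests on {7:p}
piece 10:q rests on {4:u, 9:r}
minimal pieces: {0:q, 1:t}
ways to finish when only these pieces remain (= sum over removing one remaining piece with nothing left below it):
  1 left: {8}→1  {10}→1
  2 left: {4,10}→1  {8,10}→2  {9,10}→1
  3 left: {4,8,10}→3  {4,9,10}→2  {8,9,10}→3
  4 left: {4,8,9,10}→8  {7,8,9,10}→3
  5 left: {4,7,8,9,10}→11  {5,7,8,9,10}→3  {6,7,8,9,10}→3
  6 left: {4,5,7,8,9,10}→14  {4,6,7,8,9,10}→14  {5,6,7,8,9,10}→6
  7 left: {3,5,6,7,8,9,10}→6  {4,5,6,7,8,9,10}→34
  8 left: {3,4,5,6,7,8,9,10}→40
  9 left: {0,3,4,5,6,7,8,9,10}→40  {2,3,4,5,6,7,8,9,10}→40
  placing 0:q first → 40 extensions
  placing 1:t first → 80 extensions
total linear extensions = 120

120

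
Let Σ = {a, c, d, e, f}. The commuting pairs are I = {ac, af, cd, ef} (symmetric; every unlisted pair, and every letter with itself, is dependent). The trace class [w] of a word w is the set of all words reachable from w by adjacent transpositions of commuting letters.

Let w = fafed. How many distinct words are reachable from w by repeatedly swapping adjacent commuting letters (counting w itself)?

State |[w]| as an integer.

#0=f has no predecessor
#1=a has no predecessor
#2=f depends on [0:f]
#3=e depends on [1:a]
#4=d depends on [2:f, 3:e]
sources: [0:f, 1:a]
N(rest) = Σ N(rest − s) over sources s of rest; N(one piece) = 1:
  size 1 → [4]=1
  size 2 → [2,4]=1  [3,4]=1
  size 3 → [0,2,4]=1  [1,3,4]=1  [2,3,4]=2
  first=0(f) contributes 3
  first=1(a) contributes 3
|[w]| = 6

6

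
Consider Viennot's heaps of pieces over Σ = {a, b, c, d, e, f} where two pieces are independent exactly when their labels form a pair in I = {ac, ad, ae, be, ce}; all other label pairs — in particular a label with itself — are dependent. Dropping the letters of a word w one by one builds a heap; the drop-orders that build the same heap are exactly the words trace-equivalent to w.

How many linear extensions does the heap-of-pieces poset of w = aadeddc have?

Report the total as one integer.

21

drop 0:a onto floor
drop 1:a onto {0:a}
drop 2:d onto floor
drop 3:e onto {2:d}
drop 4:d onto {3:e}
drop 5:d onto {4:d}
drop 6:c onto {5:d}
ground layer = {0:a, 2:d}
drop-orders for the pieces not yet dropped (sum over which currently-grounded one goes next):
  1 to go: {1} 1  {6} 1
  2 to go: {0,1} 1  {1,6} 2  {5,6} 1
  3 to go: {0,1,6} 3  {1,5,6} 3  {4,5,6} 1
  4 to go: {0,1,5,6} 6  {1,4,5,6} 4  {3,4,5,6} 1
  5 to go: {0,1,4,5,6} 10  {1,3,4,5,6} 5  {2,3,4,5,6} 1
  if 0:a drops first: 6 orders
  if 2:d drops first: 15 orders
heap linearizations: 21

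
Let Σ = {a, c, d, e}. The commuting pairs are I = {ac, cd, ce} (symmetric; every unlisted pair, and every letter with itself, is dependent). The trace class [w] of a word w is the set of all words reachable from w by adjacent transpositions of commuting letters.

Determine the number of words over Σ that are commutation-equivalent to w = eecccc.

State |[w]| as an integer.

drop 0:e onto floor
drop 1:e onto {0:e}
drop 2:c onto floor
drop 3:c onto {2:c}
drop 4:c onto {3:c}
drop 5:c onto {4:c}
ground layer = {0:e, 2:c}
drop-orders for the pieces not yet dropped (sum over which currently-grounded one goes next):
  1 to go: {1} 1  {5} 1
  2 to go: {0,1} 1  {1,5} 2  {4,5} 1
  3 to go: {0,1,5} 3  {1,4,5} 3  {3,4,5} 1
  4 to go: {0,1,4,5} 6  {1,3,4,5} 4  {2,3,4,5} 1
  if 0:e drops first: 5 orders
  if 2:c drops first: 10 orders
heap linearizations: 15

15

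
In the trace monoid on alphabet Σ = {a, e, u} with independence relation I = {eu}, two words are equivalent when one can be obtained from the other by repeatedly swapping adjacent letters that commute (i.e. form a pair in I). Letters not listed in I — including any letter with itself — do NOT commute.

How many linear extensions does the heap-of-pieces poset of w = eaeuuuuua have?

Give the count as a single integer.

0(e) covers ∅
1(a) covers 0:e
2(e) covers 1:a
3(u) covers 1:a
4(u) covers 3:u
5(u) covers 4:u
6(u) covers 5:u
7(u) covers 6:u
8(a) covers 2:e, 7:u
floor of heap: 0:e
completions by unplaced set U, small U first (add the entries for U minus each lowest piece of U):
  |U|=1: {8}:1
  |U|=2: {2,8}:1  {7,8}:1
  |U|=3: {2,7,8}:2  {6,7,8}:1
  |U|=4: {2,6,7,8}:3  {5,6,7,8}:1
  |U|=5: {2,5,6,7,8}:4  {4,5,6,7,8}:1
  |U|=6: {2,4,5,6,7,8}:5  {3,4,5,6,7,8}:1
  |U|=7: {2,3,4,5,6,7,8}:6
  start at 0(e): 6

6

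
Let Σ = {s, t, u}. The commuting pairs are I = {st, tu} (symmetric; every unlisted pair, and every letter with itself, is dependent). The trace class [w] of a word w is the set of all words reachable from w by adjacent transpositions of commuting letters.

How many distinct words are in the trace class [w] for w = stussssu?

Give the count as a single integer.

8

drop 0:s onto floor
drop 1:t onto floor
drop 2:u onto {0:s}
drop 3:s onto {2:u}
drop 4:s onto {3:s}
drop 5:s onto {4:s}
drop 6:s onto {5:s}
drop 7:u onto {6:s}
ground layer = {0:s, 1:t}
drop-orders for the pieces not yet dropped (sum over which currently-grounded one goes next):
  1 to go: {1} 1  {7} 1
  2 to go: {1,7} 2  {6,7} 1
  3 to go: {1,6,7} 3  {5,6,7} 1
  4 to go: {1,5,6,7} 4  {4,5,6,7} 1
  5 to go: {1,4,5,6,7} 5  {3,4,5,6,7} 1
  6 to go: {1,3,4,5,6,7} 6  {2,3,4,5,6,7} 1
  if 0:s drops first: 7 orders
  if 1:t drops first: 1 orders
heap linearizations: 8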